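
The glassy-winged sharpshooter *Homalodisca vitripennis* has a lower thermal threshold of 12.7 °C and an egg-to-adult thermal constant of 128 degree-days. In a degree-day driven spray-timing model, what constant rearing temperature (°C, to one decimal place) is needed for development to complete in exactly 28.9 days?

17.1 °C

Required daily accumulation = 128 / 28.9 = 4.429 DD/day.
T = T_base + 4.429 = 12.7 + 4.429 = 17.129 ≈ 17.1 °C.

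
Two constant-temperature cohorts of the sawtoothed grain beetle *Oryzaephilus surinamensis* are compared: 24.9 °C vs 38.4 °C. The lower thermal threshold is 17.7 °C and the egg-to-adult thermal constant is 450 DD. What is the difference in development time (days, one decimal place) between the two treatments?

40.8 days

At 24.9 °C: 450 / (24.9 − 17.7) = 450 / 7.2 = 62.500 d.
At 38.4 °C: 450 / (38.4 − 17.7) = 450 / 20.7 = 21.739 d.
Difference = |62.500 − 21.739| = 40.761 ≈ 40.8 days.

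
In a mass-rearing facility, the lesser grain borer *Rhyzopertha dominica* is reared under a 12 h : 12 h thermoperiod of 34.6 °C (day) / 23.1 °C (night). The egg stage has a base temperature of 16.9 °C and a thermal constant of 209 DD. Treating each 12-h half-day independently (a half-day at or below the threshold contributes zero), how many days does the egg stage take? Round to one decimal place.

17.5 days

Day half: max(0, 34.6 − 16.9) × 0.5 = 17.7 × 0.5 = 8.85 DD.
Night half: max(0, 23.1 − 16.9) × 0.5 = 6.2 × 0.5 = 3.10 DD.
Per 24 h: 11.95 DD/day.
Duration = 209 / 11.95 = 17.490 ≈ 17.5 days.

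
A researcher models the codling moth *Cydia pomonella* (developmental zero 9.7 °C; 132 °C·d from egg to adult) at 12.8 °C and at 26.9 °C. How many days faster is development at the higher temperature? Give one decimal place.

34.9 days

At 12.8 °C: 132 / (12.8 − 9.7) = 132 / 3.1 = 42.581 d.
At 26.9 °C: 132 / (26.9 − 9.7) = 132 / 17.2 = 7.674 d.
Difference = |42.581 − 7.674| = 34.906 ≈ 34.9 days.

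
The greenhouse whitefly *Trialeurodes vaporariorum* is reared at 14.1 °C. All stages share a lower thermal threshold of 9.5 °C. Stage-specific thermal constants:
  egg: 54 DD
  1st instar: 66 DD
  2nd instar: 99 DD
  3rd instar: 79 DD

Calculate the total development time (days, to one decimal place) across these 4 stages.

Daily accumulation at 14.1 °C = 14.1 − 9.5 = 4.6 DD/day.
Total K = 54 + 66 + 99 + 79 = 298 DD.
Total duration = 298 / 4.6 = 64.783 ≈ 64.8 days.

64.8 days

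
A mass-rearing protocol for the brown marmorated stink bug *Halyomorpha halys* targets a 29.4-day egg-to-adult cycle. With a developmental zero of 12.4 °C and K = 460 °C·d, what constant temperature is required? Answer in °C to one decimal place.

Required daily accumulation = 460 / 29.4 = 15.646 DD/day.
T = T_base + 15.646 = 12.4 + 15.646 = 28.046 ≈ 28.0 °C.

28.0 °C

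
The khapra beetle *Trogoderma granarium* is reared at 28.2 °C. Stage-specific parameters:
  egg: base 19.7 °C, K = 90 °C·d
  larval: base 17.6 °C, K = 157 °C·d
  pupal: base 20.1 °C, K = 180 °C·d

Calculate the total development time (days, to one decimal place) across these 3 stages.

47.6 days

egg: 90 / (28.2 − 19.7) = 90 / 8.5 = 10.588 d.
larval: 157 / (28.2 − 17.6) = 157 / 10.6 = 14.811 d.
pupal: 180 / (28.2 − 20.1) = 180 / 8.1 = 22.222 d.
Sum = 47.622 ≈ 47.6 days.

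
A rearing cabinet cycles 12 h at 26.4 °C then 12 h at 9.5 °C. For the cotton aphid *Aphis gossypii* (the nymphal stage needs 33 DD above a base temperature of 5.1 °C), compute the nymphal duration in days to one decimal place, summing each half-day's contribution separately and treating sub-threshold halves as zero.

Day half: max(0, 26.4 − 5.1) × 0.5 = 21.3 × 0.5 = 10.65 DD.
Night half: max(0, 9.5 − 5.1) × 0.5 = 4.4 × 0.5 = 2.20 DD.
Per 24 h: 12.85 DD/day.
Duration = 33 / 12.85 = 2.568 ≈ 2.6 days.

2.6 days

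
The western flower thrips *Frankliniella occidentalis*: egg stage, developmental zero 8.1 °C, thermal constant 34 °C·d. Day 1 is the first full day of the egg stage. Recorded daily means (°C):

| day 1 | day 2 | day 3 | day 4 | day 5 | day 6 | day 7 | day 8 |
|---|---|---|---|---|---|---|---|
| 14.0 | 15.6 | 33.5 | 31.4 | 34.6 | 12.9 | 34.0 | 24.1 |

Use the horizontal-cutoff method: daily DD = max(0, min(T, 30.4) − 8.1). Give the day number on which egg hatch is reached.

day 3

Daily DD above 8.1 °C (capped at 22.3): 5.9, 7.5, 22.3, 22.3, 22.3, 4.8, 22.3, 16.0.
Cumulative: 5.9, 13.4, 35.7, 58.0, 80.3, 85.1, 107.4, 123.4.
The total first reaches 34 DD on day 3.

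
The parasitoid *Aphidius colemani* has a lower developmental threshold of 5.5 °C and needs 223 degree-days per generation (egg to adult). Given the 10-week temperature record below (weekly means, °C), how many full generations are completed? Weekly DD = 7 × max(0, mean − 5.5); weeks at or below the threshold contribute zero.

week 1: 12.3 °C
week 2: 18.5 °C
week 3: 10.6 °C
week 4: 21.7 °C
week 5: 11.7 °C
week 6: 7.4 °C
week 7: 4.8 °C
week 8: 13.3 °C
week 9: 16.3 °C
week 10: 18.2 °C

Weekly DD (7 × max(0, T̄ − 5.5)): 47.6, 91.0, 35.7, 113.4, 43.4, 13.3, 0.0, 54.6, 75.6, 88.9.
Season total = 563.5 DD.
Complete generations = ⌊563.5 / 223⌋ = 2.

2 generations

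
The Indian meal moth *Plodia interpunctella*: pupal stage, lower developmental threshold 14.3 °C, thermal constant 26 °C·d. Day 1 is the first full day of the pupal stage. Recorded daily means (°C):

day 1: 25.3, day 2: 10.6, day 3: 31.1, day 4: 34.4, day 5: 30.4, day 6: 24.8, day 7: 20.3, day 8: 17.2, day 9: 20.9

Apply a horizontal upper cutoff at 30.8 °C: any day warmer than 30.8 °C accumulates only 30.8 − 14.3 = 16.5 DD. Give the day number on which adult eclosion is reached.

day 3

Daily DD above 14.3 °C (capped at 16.5): 11.0, 0.0, 16.5, 16.5, 16.1, 10.5, 6.0, 2.9, 6.6.
Cumulative: 11.0, 11.0, 27.5, 44.0, 60.1, 70.6, 76.6, 79.5, 86.1.
The total first reaches 26 DD on day 3.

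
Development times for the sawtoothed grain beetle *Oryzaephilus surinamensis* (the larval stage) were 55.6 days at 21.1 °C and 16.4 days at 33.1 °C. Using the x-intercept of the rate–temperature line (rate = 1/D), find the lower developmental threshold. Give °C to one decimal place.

16.1 °C

Under the model K = D·(T − T_b), so D₁·(T₁ − T_b) = D₂·(T₂ − T_b).
55.6·(21.1 − T_b) = 16.4·(33.1 − T_b)
T_b = (55.6·21.1 − 16.4·33.1) / (55.6 − 16.4) = 630.32 / 39.2 = 16.080 °C ≈ 16.1 °C.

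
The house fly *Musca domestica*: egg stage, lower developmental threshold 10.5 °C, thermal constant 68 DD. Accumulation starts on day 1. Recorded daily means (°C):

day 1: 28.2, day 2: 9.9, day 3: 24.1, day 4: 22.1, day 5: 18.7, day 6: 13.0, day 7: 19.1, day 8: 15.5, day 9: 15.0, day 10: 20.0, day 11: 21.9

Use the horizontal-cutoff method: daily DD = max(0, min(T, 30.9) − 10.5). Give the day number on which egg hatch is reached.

Daily DD above 10.5 °C (capped at 20.4): 17.7, 0.0, 13.6, 11.6, 8.2, 2.5, 8.6, 5.0, 4.5, 9.5, 11.4.
Cumulative: 17.7, 17.7, 31.3, 42.9, 51.1, 53.6, 62.2, 67.2, 71.7, 81.2, 92.6.
The total first reaches 68 DD on day 9.

day 9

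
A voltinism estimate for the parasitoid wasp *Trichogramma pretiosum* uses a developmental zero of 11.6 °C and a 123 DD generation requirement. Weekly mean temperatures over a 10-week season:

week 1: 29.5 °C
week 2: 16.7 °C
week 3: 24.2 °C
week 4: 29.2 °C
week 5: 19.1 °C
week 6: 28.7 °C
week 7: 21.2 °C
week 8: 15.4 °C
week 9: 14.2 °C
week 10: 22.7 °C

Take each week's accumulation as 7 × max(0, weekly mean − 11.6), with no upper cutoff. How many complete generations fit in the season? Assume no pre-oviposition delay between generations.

5 generations

Weekly DD (7 × max(0, T̄ − 11.6)): 125.3, 35.7, 88.2, 123.2, 52.5, 119.7, 67.2, 26.6, 18.2, 77.7.
Season total = 734.3 DD.
Complete generations = ⌊734.3 / 123⌋ = 5.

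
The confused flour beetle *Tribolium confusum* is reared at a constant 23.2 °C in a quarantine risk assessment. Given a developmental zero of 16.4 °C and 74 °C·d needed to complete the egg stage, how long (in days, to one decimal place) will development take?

10.9 days

Daily accumulation = 23.2 − 16.4 = 6.8 DD/day.
Duration = 74 / 6.8 = 10.882 ≈ 10.9 days.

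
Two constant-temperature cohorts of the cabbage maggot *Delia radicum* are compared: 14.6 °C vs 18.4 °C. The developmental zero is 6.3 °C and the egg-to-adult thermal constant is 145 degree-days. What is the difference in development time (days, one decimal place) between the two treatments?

At 14.6 °C: 145 / (14.6 − 6.3) = 145 / 8.3 = 17.470 d.
At 18.4 °C: 145 / (18.4 − 6.3) = 145 / 12.1 = 11.983 d.
Difference = |17.470 − 11.983| = 5.486 ≈ 5.5 days.

5.5 days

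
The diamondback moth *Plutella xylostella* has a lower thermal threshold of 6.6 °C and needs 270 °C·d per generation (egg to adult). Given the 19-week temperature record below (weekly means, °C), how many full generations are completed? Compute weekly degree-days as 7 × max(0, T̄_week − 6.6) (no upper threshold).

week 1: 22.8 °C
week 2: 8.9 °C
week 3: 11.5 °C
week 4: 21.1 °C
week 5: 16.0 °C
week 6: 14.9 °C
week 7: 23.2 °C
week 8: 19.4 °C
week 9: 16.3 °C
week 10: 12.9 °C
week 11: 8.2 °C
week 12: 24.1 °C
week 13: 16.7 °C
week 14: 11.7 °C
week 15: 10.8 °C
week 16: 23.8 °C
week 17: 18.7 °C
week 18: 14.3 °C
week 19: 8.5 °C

Weekly DD (7 × max(0, T̄ − 6.6)): 113.4, 16.1, 34.3, 101.5, 65.8, 58.1, 116.2, 89.6, 67.9, 44.1, 11.2, 122.5, 70.7, 35.7, 29.4, 120.4, 84.7, 53.9, 13.3.
Season total = 1248.8 DD.
Complete generations = ⌊1248.8 / 270⌋ = 4.

4 generations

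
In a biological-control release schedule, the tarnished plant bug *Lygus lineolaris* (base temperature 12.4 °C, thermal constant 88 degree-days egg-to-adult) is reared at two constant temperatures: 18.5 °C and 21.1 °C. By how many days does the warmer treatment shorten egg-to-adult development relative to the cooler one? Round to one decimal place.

At 18.5 °C: 88 / (18.5 − 12.4) = 88 / 6.1 = 14.426 d.
At 21.1 °C: 88 / (21.1 − 12.4) = 88 / 8.7 = 10.115 d.
Difference = |14.426 − 10.115| = 4.311 ≈ 4.3 days.

4.3 days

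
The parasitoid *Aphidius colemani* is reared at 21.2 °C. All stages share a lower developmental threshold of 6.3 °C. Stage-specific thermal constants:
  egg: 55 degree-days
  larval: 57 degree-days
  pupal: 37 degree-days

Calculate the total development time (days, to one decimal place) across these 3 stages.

Daily accumulation at 21.2 °C = 21.2 − 6.3 = 14.9 DD/day.
Total K = 55 + 57 + 37 = 149 DD.
Total duration = 149 / 14.9 = 10.000 ≈ 10.0 days.

10.0 days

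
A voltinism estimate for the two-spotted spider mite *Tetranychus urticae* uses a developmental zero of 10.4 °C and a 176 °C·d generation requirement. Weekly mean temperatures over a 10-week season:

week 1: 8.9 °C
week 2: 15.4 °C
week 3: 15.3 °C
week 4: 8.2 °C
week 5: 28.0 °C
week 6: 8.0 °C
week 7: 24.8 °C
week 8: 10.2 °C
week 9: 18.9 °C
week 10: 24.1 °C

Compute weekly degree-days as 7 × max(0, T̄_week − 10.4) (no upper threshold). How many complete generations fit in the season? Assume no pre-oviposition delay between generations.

2 generations

Weekly DD (7 × max(0, T̄ − 10.4)): 0.0, 35.0, 34.3, 0.0, 123.2, 0.0, 100.8, 0.0, 59.5, 95.9.
Season total = 448.7 DD.
Complete generations = ⌊448.7 / 176⌋ = 2.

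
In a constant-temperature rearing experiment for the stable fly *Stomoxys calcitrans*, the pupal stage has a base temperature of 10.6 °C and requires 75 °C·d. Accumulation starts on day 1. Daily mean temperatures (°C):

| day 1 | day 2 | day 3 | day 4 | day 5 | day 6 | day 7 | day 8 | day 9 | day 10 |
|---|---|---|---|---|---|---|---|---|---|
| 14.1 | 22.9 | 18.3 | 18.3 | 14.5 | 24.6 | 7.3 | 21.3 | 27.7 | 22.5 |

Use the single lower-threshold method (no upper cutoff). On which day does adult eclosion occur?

day 9

Daily DD above 10.6 °C: 3.5, 12.3, 7.7, 7.7, 3.9, 14.0, 0.0, 10.7, 17.1, 11.9.
Cumulative: 3.5, 15.8, 23.5, 31.2, 35.1, 49.1, 49.1, 59.8, 76.9, 88.8.
The total first reaches 75 DD on day 9.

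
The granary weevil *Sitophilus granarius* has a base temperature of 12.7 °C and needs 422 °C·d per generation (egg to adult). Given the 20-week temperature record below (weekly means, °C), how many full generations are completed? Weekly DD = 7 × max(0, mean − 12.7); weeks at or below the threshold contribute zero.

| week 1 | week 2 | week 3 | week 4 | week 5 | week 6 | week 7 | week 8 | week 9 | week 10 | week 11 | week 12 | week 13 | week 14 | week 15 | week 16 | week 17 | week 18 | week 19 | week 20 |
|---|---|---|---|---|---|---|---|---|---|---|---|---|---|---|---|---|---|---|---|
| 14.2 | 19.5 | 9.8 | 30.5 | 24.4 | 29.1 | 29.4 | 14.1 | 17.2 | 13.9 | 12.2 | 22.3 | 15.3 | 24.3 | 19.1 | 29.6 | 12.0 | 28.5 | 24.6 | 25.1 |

2 generations

Weekly DD (7 × max(0, T̄ − 12.7)): 10.5, 47.6, 0.0, 124.6, 81.9, 114.8, 116.9, 9.8, 31.5, 8.4, 0.0, 67.2, 18.2, 81.2, 44.8, 118.3, 0.0, 110.6, 83.3, 86.8.
Season total = 1156.4 DD.
Complete generations = ⌊1156.4 / 422⌋ = 2.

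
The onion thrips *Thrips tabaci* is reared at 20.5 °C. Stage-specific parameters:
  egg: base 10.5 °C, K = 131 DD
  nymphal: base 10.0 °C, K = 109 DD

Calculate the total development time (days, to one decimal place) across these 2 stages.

egg: 131 / (20.5 − 10.5) = 131 / 10.0 = 13.100 d.
nymphal: 109 / (20.5 − 10.0) = 109 / 10.5 = 10.381 d.
Sum = 23.481 ≈ 23.5 days.

23.5 days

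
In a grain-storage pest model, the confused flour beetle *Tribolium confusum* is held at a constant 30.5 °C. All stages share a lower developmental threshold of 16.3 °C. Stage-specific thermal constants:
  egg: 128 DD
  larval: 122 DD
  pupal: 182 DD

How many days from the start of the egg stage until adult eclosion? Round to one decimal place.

Daily accumulation at 30.5 °C = 30.5 − 16.3 = 14.2 DD/day.
Total K = 128 + 122 + 182 = 432 DD.
Total duration = 432 / 14.2 = 30.423 ≈ 30.4 days.

30.4 days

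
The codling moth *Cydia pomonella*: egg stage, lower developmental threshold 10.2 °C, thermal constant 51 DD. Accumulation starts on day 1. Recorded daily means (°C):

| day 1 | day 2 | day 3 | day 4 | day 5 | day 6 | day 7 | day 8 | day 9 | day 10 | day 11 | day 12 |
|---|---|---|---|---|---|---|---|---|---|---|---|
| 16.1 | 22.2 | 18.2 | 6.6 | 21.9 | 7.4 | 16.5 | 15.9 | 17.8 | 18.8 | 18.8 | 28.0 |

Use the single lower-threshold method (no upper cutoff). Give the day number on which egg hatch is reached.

day 9

Daily DD above 10.2 °C: 5.9, 12.0, 8.0, 0.0, 11.7, 0.0, 6.3, 5.7, 7.6, 8.6, 8.6, 17.8.
Cumulative: 5.9, 17.9, 25.9, 25.9, 37.6, 37.6, 43.9, 49.6, 57.2, 65.8, 74.4, 92.2.
The total first reaches 51 DD on day 9.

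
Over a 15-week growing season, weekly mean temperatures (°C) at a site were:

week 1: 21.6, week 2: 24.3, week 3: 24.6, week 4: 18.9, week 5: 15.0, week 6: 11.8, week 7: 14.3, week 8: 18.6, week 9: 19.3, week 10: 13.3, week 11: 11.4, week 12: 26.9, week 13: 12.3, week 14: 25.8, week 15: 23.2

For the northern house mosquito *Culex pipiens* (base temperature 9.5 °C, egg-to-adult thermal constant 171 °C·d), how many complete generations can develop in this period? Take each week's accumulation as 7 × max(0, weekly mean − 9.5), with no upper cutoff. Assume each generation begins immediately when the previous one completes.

5 generations

Weekly DD (7 × max(0, T̄ − 9.5)): 84.7, 103.6, 105.7, 65.8, 38.5, 16.1, 33.6, 63.7, 68.6, 26.6, 13.3, 121.8, 19.6, 114.1, 95.9.
Season total = 971.6 DD.
Complete generations = ⌊971.6 / 171⌋ = 5.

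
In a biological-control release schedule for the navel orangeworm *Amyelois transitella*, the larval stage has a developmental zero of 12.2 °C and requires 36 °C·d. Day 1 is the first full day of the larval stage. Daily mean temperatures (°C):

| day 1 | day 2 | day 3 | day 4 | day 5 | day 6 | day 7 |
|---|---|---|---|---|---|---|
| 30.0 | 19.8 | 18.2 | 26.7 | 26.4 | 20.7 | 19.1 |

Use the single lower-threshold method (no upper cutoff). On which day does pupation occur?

day 4

Daily DD above 12.2 °C: 17.8, 7.6, 6.0, 14.5, 14.2, 8.5, 6.9.
Cumulative: 17.8, 25.4, 31.4, 45.9, 60.1, 68.6, 75.5.
The total first reaches 36 DD on day 4.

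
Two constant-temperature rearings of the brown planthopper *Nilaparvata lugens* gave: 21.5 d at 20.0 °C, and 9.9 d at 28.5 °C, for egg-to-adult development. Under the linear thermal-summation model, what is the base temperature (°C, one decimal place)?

Equal thermal constants: D₁(T₁ − T_b) = D₂(T₂ − T_b).
21.5·(20.0 − T_b) = 9.9·(28.5 − T_b)
T_b = (21.5·20.0 − 9.9·28.5) / (21.5 − 9.9) = 147.85 / 11.6 = 12.746 °C ≈ 12.7 °C.

12.7 °C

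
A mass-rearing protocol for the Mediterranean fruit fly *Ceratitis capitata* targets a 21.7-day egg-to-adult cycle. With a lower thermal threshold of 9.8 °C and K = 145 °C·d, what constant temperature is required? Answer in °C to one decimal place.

Required daily accumulation = 145 / 21.7 = 6.682 DD/day.
T = T_base + 6.682 = 9.8 + 6.682 = 16.482 ≈ 16.5 °C.

16.5 °C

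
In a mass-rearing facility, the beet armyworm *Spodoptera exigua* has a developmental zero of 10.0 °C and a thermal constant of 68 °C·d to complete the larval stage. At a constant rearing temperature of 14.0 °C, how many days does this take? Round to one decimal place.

Daily accumulation = 14.0 − 10.0 = 4.0 DD/day.
Duration = 68 / 4.0 = 17.000 ≈ 17.0 days.

17.0 days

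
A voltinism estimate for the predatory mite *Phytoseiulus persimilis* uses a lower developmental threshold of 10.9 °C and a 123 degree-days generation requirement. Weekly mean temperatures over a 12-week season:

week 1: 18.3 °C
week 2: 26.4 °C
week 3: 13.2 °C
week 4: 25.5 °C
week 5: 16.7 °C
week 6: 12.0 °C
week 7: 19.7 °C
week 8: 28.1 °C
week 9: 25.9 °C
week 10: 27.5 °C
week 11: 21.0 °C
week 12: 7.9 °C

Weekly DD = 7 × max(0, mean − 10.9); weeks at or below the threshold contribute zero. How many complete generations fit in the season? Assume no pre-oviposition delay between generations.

Weekly DD (7 × max(0, T̄ − 10.9)): 51.8, 108.5, 16.1, 102.2, 40.6, 7.7, 61.6, 120.4, 105.0, 116.2, 70.7, 0.0.
Season total = 800.8 DD.
Complete generations = ⌊800.8 / 123⌋ = 6.

6 generations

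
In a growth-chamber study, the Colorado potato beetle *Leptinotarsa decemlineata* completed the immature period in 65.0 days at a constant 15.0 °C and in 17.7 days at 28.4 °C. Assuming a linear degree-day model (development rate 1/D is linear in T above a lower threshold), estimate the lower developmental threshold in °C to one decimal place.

Under the model K = D·(T − T_b), so D₁·(T₁ − T_b) = D₂·(T₂ − T_b).
65.0·(15.0 − T_b) = 17.7·(28.4 − T_b)
T_b = (65.0·15.0 − 17.7·28.4) / (65.0 − 17.7) = 472.32 / 47.3 = 9.986 °C ≈ 10.0 °C.

10.0 °C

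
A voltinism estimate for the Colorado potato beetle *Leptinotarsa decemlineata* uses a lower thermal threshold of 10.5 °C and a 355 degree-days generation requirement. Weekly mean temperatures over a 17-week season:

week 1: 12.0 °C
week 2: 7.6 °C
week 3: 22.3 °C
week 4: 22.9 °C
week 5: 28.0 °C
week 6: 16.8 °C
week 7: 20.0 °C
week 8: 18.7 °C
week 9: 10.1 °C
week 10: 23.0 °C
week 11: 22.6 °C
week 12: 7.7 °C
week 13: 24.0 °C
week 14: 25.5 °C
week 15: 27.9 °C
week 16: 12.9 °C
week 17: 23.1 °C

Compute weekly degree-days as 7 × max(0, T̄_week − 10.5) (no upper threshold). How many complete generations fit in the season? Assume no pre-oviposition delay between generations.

Weekly DD (7 × max(0, T̄ − 10.5)): 10.5, 0.0, 82.6, 86.8, 122.5, 44.1, 66.5, 57.4, 0.0, 87.5, 84.7, 0.0, 94.5, 105.0, 121.8, 16.8, 88.2.
Season total = 1068.9 DD.
Complete generations = ⌊1068.9 / 355⌋ = 3.

3 generations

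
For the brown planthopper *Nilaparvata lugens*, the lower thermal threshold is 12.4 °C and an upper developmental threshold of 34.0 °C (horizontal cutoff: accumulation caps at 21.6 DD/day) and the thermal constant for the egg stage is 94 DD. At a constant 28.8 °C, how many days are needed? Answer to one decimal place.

5.7 days

Daily accumulation = 28.8 − 12.4 = 16.4 DD/day.
Duration = 94 / 16.4 = 5.732 ≈ 5.7 days.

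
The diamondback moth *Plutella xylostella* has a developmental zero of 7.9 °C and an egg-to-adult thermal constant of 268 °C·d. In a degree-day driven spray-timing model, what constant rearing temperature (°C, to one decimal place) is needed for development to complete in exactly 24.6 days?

Required daily accumulation = 268 / 24.6 = 10.894 DD/day.
T = T_base + 10.894 = 7.9 + 10.894 = 18.794 ≈ 18.8 °C.

18.8 °C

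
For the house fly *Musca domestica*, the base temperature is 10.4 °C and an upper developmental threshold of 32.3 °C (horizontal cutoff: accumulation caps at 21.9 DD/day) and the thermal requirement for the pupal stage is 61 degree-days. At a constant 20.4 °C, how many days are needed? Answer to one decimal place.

6.1 days

Daily accumulation = 20.4 − 10.4 = 10.0 DD/day.
Duration = 61 / 10.0 = 6.100 ≈ 6.1 days.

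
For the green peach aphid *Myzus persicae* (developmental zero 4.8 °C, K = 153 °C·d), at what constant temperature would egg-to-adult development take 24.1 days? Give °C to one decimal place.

Required daily accumulation = 153 / 24.1 = 6.349 DD/day.
T = T_base + 6.349 = 4.8 + 6.349 = 11.149 ≈ 11.1 °C.

11.1 °C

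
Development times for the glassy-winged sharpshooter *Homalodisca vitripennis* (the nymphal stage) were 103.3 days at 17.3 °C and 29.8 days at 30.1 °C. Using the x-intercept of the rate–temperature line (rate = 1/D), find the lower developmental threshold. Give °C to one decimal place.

12.1 °C

Under the model K = D·(T − T_b), so D₁·(T₁ − T_b) = D₂·(T₂ − T_b).
103.3·(17.3 − T_b) = 29.8·(30.1 − T_b)
T_b = (103.3·17.3 − 29.8·30.1) / (103.3 − 29.8) = 890.11 / 73.5 = 12.110 °C ≈ 12.1 °C.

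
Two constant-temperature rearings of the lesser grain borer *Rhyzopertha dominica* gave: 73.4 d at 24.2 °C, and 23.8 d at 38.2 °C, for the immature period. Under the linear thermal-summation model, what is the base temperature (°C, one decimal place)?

17.5 °C

Linear rate model ⇒ the product D·(T − T_b) is constant across temperatures.
73.4·(24.2 − T_b) = 23.8·(38.2 − T_b)
T_b = (73.4·24.2 − 23.8·38.2) / (73.4 − 23.8) = 867.12 / 49.6 = 17.482 °C ≈ 17.5 °C.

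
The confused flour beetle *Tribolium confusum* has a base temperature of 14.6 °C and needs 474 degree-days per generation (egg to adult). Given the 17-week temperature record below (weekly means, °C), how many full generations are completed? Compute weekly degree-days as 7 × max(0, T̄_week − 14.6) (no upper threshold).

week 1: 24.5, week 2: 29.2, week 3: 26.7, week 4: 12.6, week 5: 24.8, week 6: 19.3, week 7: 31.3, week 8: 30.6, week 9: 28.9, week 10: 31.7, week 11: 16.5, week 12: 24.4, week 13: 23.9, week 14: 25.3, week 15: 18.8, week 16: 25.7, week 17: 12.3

2 generations

Weekly DD (7 × max(0, T̄ − 14.6)): 69.3, 102.2, 84.7, 0.0, 71.4, 32.9, 116.9, 112.0, 100.1, 119.7, 13.3, 68.6, 65.1, 74.9, 29.4, 77.7, 0.0.
Season total = 1138.2 DD.
Complete generations = ⌊1138.2 / 474⌋ = 2.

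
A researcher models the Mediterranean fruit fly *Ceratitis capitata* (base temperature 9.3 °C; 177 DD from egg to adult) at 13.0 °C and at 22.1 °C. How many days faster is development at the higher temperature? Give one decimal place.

34.0 days

At 13.0 °C: 177 / (13.0 − 9.3) = 177 / 3.7 = 47.838 d.
At 22.1 °C: 177 / (22.1 − 9.3) = 177 / 12.8 = 13.828 d.
Difference = |47.838 − 13.828| = 34.010 ≈ 34.0 days.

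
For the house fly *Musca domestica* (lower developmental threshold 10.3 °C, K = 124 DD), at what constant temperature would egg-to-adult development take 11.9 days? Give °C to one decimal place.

Required daily accumulation = 124 / 11.9 = 10.420 DD/day.
T = T_base + 10.420 = 10.3 + 10.420 = 20.720 ≈ 20.7 °C.

20.7 °C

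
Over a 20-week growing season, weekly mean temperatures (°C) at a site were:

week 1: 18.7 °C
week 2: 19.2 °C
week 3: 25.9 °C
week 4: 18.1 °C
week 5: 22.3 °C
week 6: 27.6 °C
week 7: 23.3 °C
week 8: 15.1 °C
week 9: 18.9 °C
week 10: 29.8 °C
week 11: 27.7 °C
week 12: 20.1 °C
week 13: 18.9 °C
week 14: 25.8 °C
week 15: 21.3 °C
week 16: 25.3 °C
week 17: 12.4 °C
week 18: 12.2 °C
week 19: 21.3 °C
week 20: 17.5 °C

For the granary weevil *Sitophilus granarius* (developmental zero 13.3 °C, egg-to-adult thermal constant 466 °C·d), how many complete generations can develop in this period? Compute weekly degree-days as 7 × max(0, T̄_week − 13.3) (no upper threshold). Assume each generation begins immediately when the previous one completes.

Weekly DD (7 × max(0, T̄ − 13.3)): 37.8, 41.3, 88.2, 33.6, 63.0, 100.1, 70.0, 12.6, 39.2, 115.5, 100.8, 47.6, 39.2, 87.5, 56.0, 84.0, 0.0, 0.0, 56.0, 29.4.
Season total = 1101.8 DD.
Complete generations = ⌊1101.8 / 466⌋ = 2.

2 generations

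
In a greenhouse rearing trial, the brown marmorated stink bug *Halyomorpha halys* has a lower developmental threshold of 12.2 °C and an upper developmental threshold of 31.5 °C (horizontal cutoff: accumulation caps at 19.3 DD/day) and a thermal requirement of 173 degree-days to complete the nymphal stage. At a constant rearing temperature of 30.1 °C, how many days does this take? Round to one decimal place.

9.7 days

Daily accumulation = 30.1 − 12.2 = 17.9 DD/day.
Duration = 173 / 17.9 = 9.665 ≈ 9.7 days.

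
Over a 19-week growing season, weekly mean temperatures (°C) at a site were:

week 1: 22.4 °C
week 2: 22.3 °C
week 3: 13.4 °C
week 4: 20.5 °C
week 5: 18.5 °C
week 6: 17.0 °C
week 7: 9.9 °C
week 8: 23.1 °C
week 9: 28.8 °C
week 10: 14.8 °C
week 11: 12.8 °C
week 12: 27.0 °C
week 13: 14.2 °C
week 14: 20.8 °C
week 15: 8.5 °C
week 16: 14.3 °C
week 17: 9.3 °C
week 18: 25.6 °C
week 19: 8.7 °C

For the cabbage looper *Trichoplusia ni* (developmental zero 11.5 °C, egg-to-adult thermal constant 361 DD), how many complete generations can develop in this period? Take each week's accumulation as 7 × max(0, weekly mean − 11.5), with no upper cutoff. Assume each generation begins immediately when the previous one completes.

Weekly DD (7 × max(0, T̄ − 11.5)): 76.3, 75.6, 13.3, 63.0, 49.0, 38.5, 0.0, 81.2, 121.1, 23.1, 9.1, 108.5, 18.9, 65.1, 0.0, 19.6, 0.0, 98.7, 0.0.
Season total = 861.0 DD.
Complete generations = ⌊861.0 / 361⌋ = 2.

2 generations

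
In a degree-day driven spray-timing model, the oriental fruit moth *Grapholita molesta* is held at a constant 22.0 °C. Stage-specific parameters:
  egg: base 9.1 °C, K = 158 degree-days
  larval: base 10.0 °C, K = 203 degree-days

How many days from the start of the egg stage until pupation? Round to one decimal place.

egg: 158 / (22.0 − 9.1) = 158 / 12.9 = 12.248 d.
larval: 203 / (22.0 − 10.0) = 203 / 12.0 = 16.917 d.
Sum = 29.165 ≈ 29.2 days.

29.2 days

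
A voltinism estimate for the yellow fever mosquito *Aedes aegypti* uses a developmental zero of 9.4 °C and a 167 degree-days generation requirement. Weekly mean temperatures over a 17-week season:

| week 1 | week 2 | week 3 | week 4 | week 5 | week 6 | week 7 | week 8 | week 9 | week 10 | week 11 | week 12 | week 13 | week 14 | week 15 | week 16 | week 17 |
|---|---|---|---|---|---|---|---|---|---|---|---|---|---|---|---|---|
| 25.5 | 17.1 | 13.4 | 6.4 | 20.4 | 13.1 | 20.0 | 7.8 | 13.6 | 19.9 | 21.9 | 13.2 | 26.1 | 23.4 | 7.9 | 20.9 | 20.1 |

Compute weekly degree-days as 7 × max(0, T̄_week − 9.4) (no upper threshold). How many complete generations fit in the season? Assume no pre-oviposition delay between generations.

Weekly DD (7 × max(0, T̄ − 9.4)): 112.7, 53.9, 28.0, 0.0, 77.0, 25.9, 74.2, 0.0, 29.4, 73.5, 87.5, 26.6, 116.9, 98.0, 0.0, 80.5, 74.9.
Season total = 959.0 DD.
Complete generations = ⌊959.0 / 167⌋ = 5.

5 generations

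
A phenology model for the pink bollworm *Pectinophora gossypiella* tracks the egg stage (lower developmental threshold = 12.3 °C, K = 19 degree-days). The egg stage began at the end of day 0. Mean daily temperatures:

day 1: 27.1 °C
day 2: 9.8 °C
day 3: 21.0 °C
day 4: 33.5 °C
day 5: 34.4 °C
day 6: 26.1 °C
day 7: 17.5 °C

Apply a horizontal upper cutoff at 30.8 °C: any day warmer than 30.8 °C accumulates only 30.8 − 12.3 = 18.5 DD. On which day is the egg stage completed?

Daily DD above 12.3 °C (capped at 18.5): 14.8, 0.0, 8.7, 18.5, 18.5, 13.8, 5.2.
Cumulative: 14.8, 14.8, 23.5, 42.0, 60.5, 74.3, 79.5.
The total first reaches 19 DD on day 3.

day 3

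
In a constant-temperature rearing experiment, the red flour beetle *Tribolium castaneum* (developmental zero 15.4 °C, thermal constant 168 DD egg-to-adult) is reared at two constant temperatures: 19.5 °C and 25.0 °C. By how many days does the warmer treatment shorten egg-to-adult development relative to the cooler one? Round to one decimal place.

At 19.5 °C: 168 / (19.5 − 15.4) = 168 / 4.1 = 40.976 d.
At 25.0 °C: 168 / (25.0 − 15.4) = 168 / 9.6 = 17.500 d.
Difference = |40.976 − 17.500| = 23.476 ≈ 23.5 days.

23.5 days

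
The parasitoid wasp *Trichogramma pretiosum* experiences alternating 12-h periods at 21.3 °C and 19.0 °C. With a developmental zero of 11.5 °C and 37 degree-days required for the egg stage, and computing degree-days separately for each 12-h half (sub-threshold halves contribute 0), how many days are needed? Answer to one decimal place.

Day half: max(0, 21.3 − 11.5) × 0.5 = 9.8 × 0.5 = 4.90 DD.
Night half: max(0, 19.0 − 11.5) × 0.5 = 7.5 × 0.5 = 3.75 DD.
Per 24 h: 8.65 DD/day.
Duration = 37 / 8.65 = 4.277 ≈ 4.3 days.

4.3 days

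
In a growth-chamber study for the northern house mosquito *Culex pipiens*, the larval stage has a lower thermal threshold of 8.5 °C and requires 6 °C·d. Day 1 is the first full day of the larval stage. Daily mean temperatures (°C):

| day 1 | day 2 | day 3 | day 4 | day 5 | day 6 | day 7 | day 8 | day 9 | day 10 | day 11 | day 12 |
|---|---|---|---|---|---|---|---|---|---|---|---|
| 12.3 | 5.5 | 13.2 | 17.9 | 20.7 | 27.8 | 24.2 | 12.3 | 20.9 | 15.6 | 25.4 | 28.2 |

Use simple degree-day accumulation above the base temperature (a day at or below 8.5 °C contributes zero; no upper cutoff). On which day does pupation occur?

Daily DD above 8.5 °C: 3.8, 0.0, 4.7, 9.4, 12.2, 19.3, 15.7, 3.8, 12.4, 7.1, 16.9, 19.7.
Cumulative: 3.8, 3.8, 8.5, 17.9, 30.1, 49.4, 65.1, 68.9, 81.3, 88.4, 105.3, 125.0.
The total first reaches 6 DD on day 3.

day 3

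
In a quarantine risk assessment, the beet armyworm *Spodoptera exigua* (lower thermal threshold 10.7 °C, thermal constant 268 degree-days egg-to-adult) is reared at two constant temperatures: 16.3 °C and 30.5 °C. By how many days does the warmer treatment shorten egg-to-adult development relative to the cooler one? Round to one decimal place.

At 16.3 °C: 268 / (16.3 − 10.7) = 268 / 5.6 = 47.857 d.
At 30.5 °C: 268 / (30.5 − 10.7) = 268 / 19.8 = 13.535 d.
Difference = |47.857 − 13.535| = 34.322 ≈ 34.3 days.

34.3 days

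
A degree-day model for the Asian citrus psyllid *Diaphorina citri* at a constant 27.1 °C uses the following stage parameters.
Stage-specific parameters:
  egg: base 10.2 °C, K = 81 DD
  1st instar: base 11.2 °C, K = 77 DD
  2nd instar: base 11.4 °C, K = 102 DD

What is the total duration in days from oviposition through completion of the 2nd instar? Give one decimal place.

16.1 days

egg: 81 / (27.1 − 10.2) = 81 / 16.9 = 4.793 d.
1st instar: 77 / (27.1 − 11.2) = 77 / 15.9 = 4.843 d.
2nd instar: 102 / (27.1 − 11.4) = 102 / 15.7 = 6.497 d.
Sum = 16.132 ≈ 16.1 days.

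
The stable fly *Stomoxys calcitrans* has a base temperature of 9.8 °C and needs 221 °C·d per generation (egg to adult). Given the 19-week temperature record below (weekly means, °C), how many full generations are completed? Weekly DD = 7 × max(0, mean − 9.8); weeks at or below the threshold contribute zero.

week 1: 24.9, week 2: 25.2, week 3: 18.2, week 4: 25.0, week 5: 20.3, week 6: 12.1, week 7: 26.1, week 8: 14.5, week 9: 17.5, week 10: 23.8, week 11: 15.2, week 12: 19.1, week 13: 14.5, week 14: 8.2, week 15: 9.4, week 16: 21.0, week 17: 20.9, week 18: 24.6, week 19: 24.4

5 generations

Weekly DD (7 × max(0, T̄ − 9.8)): 105.7, 107.8, 58.8, 106.4, 73.5, 16.1, 114.1, 32.9, 53.9, 98.0, 37.8, 65.1, 32.9, 0.0, 0.0, 78.4, 77.7, 103.6, 102.2.
Season total = 1264.9 DD.
Complete generations = ⌊1264.9 / 221⌋ = 5.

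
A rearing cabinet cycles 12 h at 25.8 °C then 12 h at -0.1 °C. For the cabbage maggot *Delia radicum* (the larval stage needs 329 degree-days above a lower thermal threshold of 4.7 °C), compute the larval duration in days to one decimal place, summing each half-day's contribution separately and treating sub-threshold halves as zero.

31.2 days

Day half: max(0, 25.8 − 4.7) × 0.5 = 21.1 × 0.5 = 10.55 DD.
Night half: max(0, -0.1 − 4.7) × 0.5 = 0.0 × 0.5 = 0.00 DD.
Per 24 h: 10.55 DD/day.
Duration = 329 / 10.55 = 31.185 ≈ 31.2 days.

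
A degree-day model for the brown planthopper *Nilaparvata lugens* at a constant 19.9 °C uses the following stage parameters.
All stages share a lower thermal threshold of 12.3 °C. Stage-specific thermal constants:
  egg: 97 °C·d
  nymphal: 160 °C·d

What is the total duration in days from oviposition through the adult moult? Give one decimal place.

Daily accumulation at 19.9 °C = 19.9 − 12.3 = 7.6 DD/day.
Total K = 97 + 160 = 257 DD.
Total duration = 257 / 7.6 = 33.816 ≈ 33.8 days.

33.8 days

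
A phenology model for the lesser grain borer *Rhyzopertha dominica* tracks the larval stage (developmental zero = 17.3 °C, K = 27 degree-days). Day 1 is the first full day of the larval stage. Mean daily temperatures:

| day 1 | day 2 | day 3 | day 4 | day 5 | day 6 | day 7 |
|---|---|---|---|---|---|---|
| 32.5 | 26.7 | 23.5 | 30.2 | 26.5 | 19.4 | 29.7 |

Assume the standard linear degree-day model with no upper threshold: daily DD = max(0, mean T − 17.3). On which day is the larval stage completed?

day 3

Daily DD above 17.3 °C: 15.2, 9.4, 6.2, 12.9, 9.2, 2.1, 12.4.
Cumulative: 15.2, 24.6, 30.8, 43.7, 52.9, 55.0, 67.4.
The total first reaches 27 DD on day 3.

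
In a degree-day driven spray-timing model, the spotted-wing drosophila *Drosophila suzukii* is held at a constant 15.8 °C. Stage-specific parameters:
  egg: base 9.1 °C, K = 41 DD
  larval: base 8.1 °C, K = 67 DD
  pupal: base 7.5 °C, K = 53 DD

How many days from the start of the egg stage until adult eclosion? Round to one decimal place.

21.2 days

egg: 41 / (15.8 − 9.1) = 41 / 6.7 = 6.119 d.
larval: 67 / (15.8 − 8.1) = 67 / 7.7 = 8.701 d.
pupal: 53 / (15.8 − 7.5) = 53 / 8.3 = 6.386 d.
Sum = 21.206 ≈ 21.2 days.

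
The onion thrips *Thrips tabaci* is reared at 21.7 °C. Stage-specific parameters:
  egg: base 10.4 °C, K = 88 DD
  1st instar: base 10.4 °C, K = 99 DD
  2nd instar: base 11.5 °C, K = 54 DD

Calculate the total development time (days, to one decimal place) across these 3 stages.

21.8 days

egg: 88 / (21.7 − 10.4) = 88 / 11.3 = 7.788 d.
1st instar: 99 / (21.7 − 10.4) = 99 / 11.3 = 8.761 d.
2nd instar: 54 / (21.7 − 11.5) = 54 / 10.2 = 5.294 d.
Sum = 21.843 ≈ 21.8 days.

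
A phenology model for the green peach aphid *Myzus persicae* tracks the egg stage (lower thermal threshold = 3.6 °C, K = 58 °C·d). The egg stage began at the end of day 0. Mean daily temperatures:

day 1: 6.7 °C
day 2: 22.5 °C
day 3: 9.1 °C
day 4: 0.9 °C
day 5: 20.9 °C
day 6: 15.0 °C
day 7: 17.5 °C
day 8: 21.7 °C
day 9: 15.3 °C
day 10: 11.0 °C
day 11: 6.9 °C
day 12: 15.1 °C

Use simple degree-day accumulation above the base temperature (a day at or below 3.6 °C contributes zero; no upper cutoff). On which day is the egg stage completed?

day 7

Daily DD above 3.6 °C: 3.1, 18.9, 5.5, 0.0, 17.3, 11.4, 13.9, 18.1, 11.7, 7.4, 3.3, 11.5.
Cumulative: 3.1, 22.0, 27.5, 27.5, 44.8, 56.2, 70.1, 88.2, 99.9, 107.3, 110.6, 122.1.
The total first reaches 58 DD on day 7.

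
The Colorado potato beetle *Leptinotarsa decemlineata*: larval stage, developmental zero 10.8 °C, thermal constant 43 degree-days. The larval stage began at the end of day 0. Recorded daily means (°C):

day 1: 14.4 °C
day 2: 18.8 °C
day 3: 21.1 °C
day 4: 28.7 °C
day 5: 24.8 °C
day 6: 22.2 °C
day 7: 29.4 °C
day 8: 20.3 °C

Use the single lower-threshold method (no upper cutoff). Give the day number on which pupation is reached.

day 5

Daily DD above 10.8 °C: 3.6, 8.0, 10.3, 17.9, 14.0, 11.4, 18.6, 9.5.
Cumulative: 3.6, 11.6, 21.9, 39.8, 53.8, 65.2, 83.8, 93.3.
The total first reaches 43 DD on day 5.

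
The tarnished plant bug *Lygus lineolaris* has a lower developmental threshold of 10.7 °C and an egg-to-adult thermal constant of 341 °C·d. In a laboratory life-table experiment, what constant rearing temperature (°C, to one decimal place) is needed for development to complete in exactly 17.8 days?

29.9 °C

Required daily accumulation = 341 / 17.8 = 19.157 DD/day.
T = T_base + 19.157 = 10.7 + 19.157 = 29.857 ≈ 29.9 °C.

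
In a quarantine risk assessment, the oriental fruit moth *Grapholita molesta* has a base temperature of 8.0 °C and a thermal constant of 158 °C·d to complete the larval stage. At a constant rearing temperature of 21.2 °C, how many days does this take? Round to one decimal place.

Daily accumulation = 21.2 − 8.0 = 13.2 DD/day.
Duration = 158 / 13.2 = 11.970 ≈ 12.0 days.

12.0 days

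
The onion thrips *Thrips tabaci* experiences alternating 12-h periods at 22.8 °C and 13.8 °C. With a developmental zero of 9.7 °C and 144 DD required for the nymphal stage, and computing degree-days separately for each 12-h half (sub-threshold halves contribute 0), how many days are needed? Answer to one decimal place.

16.7 days

Day half: max(0, 22.8 − 9.7) × 0.5 = 13.1 × 0.5 = 6.55 DD.
Night half: max(0, 13.8 − 9.7) × 0.5 = 4.1 × 0.5 = 2.05 DD.
Per 24 h: 8.60 DD/day.
Duration = 144 / 8.60 = 16.744 ≈ 16.7 days.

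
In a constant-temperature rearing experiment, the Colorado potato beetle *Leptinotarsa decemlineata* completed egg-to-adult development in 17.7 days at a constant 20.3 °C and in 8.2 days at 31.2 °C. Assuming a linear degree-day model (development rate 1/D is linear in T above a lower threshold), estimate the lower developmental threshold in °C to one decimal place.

10.9 °C

Under the model K = D·(T − T_b), so D₁·(T₁ − T_b) = D₂·(T₂ − T_b).
17.7·(20.3 − T_b) = 8.2·(31.2 − T_b)
T_b = (17.7·20.3 − 8.2·31.2) / (17.7 − 8.2) = 103.47 / 9.5 = 10.892 °C ≈ 10.9 °C.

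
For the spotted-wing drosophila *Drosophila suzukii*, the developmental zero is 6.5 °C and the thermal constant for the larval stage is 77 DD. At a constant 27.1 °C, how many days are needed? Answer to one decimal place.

3.7 days

Daily accumulation = 27.1 − 6.5 = 20.6 DD/day.
Duration = 77 / 20.6 = 3.738 ≈ 3.7 days.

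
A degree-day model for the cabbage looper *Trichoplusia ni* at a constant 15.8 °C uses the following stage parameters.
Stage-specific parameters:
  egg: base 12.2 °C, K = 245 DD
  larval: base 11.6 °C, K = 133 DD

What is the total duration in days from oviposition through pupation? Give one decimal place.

99.7 days

egg: 245 / (15.8 − 12.2) = 245 / 3.6 = 68.056 d.
larval: 133 / (15.8 − 11.6) = 133 / 4.2 = 31.667 d.
Sum = 99.722 ≈ 99.7 days.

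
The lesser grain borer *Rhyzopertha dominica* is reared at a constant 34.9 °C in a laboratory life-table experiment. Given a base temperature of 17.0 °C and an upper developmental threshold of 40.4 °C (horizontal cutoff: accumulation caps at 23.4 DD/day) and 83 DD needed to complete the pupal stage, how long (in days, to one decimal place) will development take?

Daily accumulation = 34.9 − 17.0 = 17.9 DD/day.
Duration = 83 / 17.9 = 4.637 ≈ 4.6 days.

4.6 days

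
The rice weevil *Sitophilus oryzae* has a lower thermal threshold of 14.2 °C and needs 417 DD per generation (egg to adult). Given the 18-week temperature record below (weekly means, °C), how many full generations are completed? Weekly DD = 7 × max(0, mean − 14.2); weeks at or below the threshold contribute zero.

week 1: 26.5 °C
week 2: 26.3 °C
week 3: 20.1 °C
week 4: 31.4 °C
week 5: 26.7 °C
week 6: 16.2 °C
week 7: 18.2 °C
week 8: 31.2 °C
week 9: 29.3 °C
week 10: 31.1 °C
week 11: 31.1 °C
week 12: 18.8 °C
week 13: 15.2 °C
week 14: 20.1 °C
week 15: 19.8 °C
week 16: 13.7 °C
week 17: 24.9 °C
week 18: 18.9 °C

Weekly DD (7 × max(0, T̄ − 14.2)): 86.1, 84.7, 41.3, 120.4, 87.5, 14.0, 28.0, 119.0, 105.7, 118.3, 118.3, 32.2, 7.0, 41.3, 39.2, 0.0, 74.9, 32.9.
Season total = 1150.8 DD.
Complete generations = ⌊1150.8 / 417⌋ = 2.

2 generations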